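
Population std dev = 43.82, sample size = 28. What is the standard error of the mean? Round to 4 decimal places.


SE = sigma / sqrt(n)
sqrt(28) ≈ 5.291503
SE = 43.82 / 5.291503 ≈ 8.281202

8.2812


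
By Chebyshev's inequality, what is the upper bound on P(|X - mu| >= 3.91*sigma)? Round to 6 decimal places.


P <= 1/k^2
k^2 = 3.91^2 = 15.2881
1/k^2 = 1 / 15.2881 ≈ 0.06541035

0.065410


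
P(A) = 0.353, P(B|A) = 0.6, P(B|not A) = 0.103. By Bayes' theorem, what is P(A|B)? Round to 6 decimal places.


P(A|B) = P(B|A)*P(A) / P(B), P(B) = P(B|A)*P(A) + P(B|not A)*P(not A)
P(B|A)*P(A) = 0.6 * 0.353 = 0.2118
P(B|not A)*P(not A) = 0.103 * 0.647 = 0.066641
P(B) = 0.2118 + 0.066641 = 0.278441
P(A|B) = 0.2118 / 0.278441 ≈ 0.76066384

0.760664


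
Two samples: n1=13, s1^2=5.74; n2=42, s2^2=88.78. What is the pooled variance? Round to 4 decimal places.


sp^2 = ((n1-1)*s1^2 + (n2-1)*s2^2)/(n1+n2-2)
(n1-1)*s1^2 = 12 * 5.74 = 68.88
(n2-1)*s2^2 = 41 * 88.78 = 3639.98
numerator = 68.88 + 3639.98 = 3708.86
n1+n2-2 = 53
sp^2 = 3708.86 / 53 = 185443/2650 ≈ 69.978491

69.9785


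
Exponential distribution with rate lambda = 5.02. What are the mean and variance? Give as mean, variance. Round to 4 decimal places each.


mean = 1/lam, var = 1/lam^2
mean = 1 / 5.02 = 50/251 ≈ 0.199203
lam^2 = 5.02^2 = 25.2004
var = 1 / 25.2004 ≈ 0.039682

0.1992, 0.0397


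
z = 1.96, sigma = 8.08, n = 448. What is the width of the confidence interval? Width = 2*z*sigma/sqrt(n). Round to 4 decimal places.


width = 2*z*sigma/sqrt(n)
2*z*sigma = 2 * 1.96 * 8.08 = 31.6736
sqrt(448) ≈ 21.166010
width = 31.6736 / 21.166010 ≈ 1.496437

1.4964


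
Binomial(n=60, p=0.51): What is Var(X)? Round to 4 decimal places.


Var = n*p*(1-p) = 60 * 0.51 * 0.49 = 14.994

14.9940


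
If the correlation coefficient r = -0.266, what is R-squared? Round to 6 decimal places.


R^2 = r^2 = (-0.266)^2 = 0.070756

0.070756


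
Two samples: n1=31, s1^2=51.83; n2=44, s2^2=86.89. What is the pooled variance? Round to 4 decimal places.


sp^2 = ((n1-1)*s1^2 + (n2-1)*s2^2)/(n1+n2-2)
(n1-1)*s1^2 = 30 * 51.83 = 1554.9
(n2-1)*s2^2 = 43 * 86.89 = 3736.27
numerator = 1554.9 + 3736.27 = 5291.17
n1+n2-2 = 73
sp^2 = 5291.17 / 73 = 529117/7300 ≈ 72.481781

72.4818


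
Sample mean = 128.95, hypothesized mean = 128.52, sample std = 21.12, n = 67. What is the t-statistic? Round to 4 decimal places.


t = (xbar - mu0) / (s/sqrt(n))
xbar - mu0 = 128.95 - 128.52 = 0.43
sqrt(67) ≈ 8.18535277
s/sqrt(n) = 21.12 / 8.18535277 ≈ 2.58021866
t = 0.43 / 2.58021866 ≈ 0.166653

0.1667


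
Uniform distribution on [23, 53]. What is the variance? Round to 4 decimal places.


Var = (b-a)^2 / 12
(b-a)^2 = (53 - 23)^2 = 900
Var = 900/12 = 75

75.0000


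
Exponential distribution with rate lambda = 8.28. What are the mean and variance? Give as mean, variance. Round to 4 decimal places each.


mean = 1/lam, var = 1/lam^2
mean = 1 / 8.28 = 25/207 ≈ 0.120773
lam^2 = 8.28^2 = 68.5584
var = 1 / 68.5584 ≈ 0.014586

0.1208, 0.0146


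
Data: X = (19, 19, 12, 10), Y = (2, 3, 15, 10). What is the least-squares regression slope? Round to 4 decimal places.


b = sum((xi-xbar)(yi-ybar)) / sum((xi-xbar)^2)
n = 4, xbar = 60/4 = 15, ybar = 30/4 = 7.5
Sxy = sum((xi-xbar)(yi-ybar)) = -75
Sxx = sum((xi-xbar)^2) = 66
b = Sxy / Sxx = -25/22 ≈ -1.136364

-1.1364


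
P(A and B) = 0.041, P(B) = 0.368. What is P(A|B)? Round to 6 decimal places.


P(A|B) = P(A and B) / P(B) = 0.041 / 0.368 = 41/368 ≈ 0.11141304

0.111413


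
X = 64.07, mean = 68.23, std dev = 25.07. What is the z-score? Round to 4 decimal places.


z = (X - mu) / sigma
X - mu = 64.07 - 68.23 = -4.16
z = -4.16 / 25.07 = -416/2507 ≈ -0.165935

-0.1659


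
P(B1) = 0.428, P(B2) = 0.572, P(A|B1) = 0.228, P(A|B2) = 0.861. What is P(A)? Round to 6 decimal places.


P(A) = P(A|B1)*P(B1) + P(A|B2)*P(B2)
P(A|B1)*P(B1) = 0.228 * 0.428 = 0.097584
P(A|B2)*P(B2) = 0.861 * 0.572 = 0.492492
P(A) = 0.097584 + 0.492492 = 0.590076

0.590076


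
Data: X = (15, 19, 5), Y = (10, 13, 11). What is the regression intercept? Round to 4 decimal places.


a = ybar - b*xbar, where b = sum((xi-xbar)(yi-ybar)) / sum((xi-xbar)^2)
n = 3, xbar = 39/3 = 13, ybar = 34/3 ≈ 11.333333
Sxy = sum((xi-xbar)(yi-ybar)) = 10
Sxx = sum((xi-xbar)^2) = 104
b = Sxy / Sxx = 5/52 ≈ 0.096154
a = 11.333333 - 0.096154 * 13 = 121/12 ≈ 10.083333

10.0833


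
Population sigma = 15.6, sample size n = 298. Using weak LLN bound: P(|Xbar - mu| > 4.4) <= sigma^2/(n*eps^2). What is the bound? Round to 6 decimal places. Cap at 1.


bound = min(1, sigma^2/(n*eps^2))
sigma^2 = 15.6^2 = 243.36
n*eps^2 = 298 * 4.4^2 = 298 * 19.36 = 5769.28
sigma^2/(n*eps^2) = 243.36 / 5769.28 ≈ 0.04218204

0.042182


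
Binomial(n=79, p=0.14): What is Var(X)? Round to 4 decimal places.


Var = n*p*(1-p) = 79 * 0.14 * 0.86 = 9.5116

9.5116


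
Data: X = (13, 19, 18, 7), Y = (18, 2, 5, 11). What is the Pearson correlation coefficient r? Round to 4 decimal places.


r = sum((xi-xbar)(yi-ybar)) / sqrt(sum((xi-xbar)^2) * sum((yi-ybar)^2))
n = 4, xbar = 57/4 = 14.25, ybar = 36/4 = 9
Sxy = sum((xi-xbar)(yi-ybar)) = -74
Sxx = sum((xi-xbar)^2) = 90.75
Syy = sum((yi-ybar)^2) = 150
sqrt(Sxx*Syy) ≈ 116.672619
r = Sxy / sqrt(Sxx*Syy) = -74 / 116.672619 ≈ -0.634253

-0.6343


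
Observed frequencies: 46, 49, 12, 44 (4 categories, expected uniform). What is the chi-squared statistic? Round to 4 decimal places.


chi2 = sum((O-E)^2/E), E = total/4
total = 151, E = 151/4 = 37.75
(46 - 37.75)^2 / 37.75 = 68.0625 / 37.75 = 1089/604 ≈ 1.802980
(49 - 37.75)^2 / 37.75 = 126.5625 / 37.75 = 2025/604 ≈ 3.352649
(12 - 37.75)^2 / 37.75 = 663.0625 / 37.75 = 10609/604 ≈ 17.564570
(44 - 37.75)^2 / 37.75 = 39.0625 / 37.75 = 625/604 ≈ 1.034768
chi2 = 3587/151 ≈ 23.754967

23.7550


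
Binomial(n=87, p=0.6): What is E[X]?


E[X] = n*p = 87 * 0.6 = 52.2

52.2


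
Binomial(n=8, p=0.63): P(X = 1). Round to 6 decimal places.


P = C(n,k) * p^k * (1-p)^(n-k)
C(8,1) = 8
p^k = 0.63^1 = 0.63
(1-p)^(n-k) = 0.37^7 ≈ 0.0009493188
P = 8 * 0.63 * 0.0009493188 ≈ 0.004785

0.004785


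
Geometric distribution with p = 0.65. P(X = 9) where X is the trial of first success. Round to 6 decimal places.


P = (1-p)^(k-1) * p
(1-p)^(k-1) = 0.35^8 ≈ 0.0002251875
P = 0.0002251875 * 0.65 ≈ 0.0001463719

0.000146


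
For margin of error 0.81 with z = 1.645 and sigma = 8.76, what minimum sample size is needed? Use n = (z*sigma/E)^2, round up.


z*sigma/E = 1.645 * 8.76 / 0.81 = 24017/1350 ≈ 17.790370
(z*sigma/E)^2 ≈ 316.497278
round up: n = 317

317


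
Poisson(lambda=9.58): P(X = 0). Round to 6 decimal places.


P = e^(-lam) * lam^k / k!
e^(-9.58) ≈ 0.00006909695
lam^k = 9.58^0 = 1
k! = 0! = 1
P = 0.00006909695 * 1 / 1 ≈ 0.000069

0.000069


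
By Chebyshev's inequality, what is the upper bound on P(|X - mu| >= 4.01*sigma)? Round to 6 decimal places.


P <= 1/k^2
k^2 = 4.01^2 = 16.0801
1/k^2 = 1 / 16.0801 ≈ 0.06218867

0.062189


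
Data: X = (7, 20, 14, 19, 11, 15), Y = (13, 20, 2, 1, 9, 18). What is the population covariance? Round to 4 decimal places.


Cov = (1/n)*sum((xi-xbar)(yi-ybar))
n = 6, xbar = 86/6 = 43/3 ≈ 14.333333, ybar = 63/6 = 10.5
sum((xi-xbar)(yi-ybar)) = 4
Cov = 4 / 6 = 2/3 ≈ 0.666667

0.6667


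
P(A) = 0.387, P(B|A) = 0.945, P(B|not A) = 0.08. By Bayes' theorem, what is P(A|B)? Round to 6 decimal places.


P(A|B) = P(B|A)*P(A) / P(B), P(B) = P(B|A)*P(A) + P(B|not A)*P(not A)
P(B|A)*P(A) = 0.945 * 0.387 = 0.365715
P(B|not A)*P(not A) = 0.08 * 0.613 = 0.04904
P(B) = 0.365715 + 0.04904 = 0.414755
P(A|B) = 0.365715 / 0.414755 ≈ 0.88176152

0.881762


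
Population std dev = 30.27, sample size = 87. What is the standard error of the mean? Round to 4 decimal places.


SE = sigma / sqrt(n)
sqrt(87) ≈ 9.327379
SE = 30.27 / 9.327379 ≈ 3.245285

3.2453


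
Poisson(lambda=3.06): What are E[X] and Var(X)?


E[X] = Var(X) = lambda = 3.06

3.06, 3.06


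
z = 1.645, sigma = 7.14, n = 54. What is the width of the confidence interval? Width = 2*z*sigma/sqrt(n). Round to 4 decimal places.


width = 2*z*sigma/sqrt(n)
2*z*sigma = 2 * 1.645 * 7.14 = 23.4906
sqrt(54) ≈ 7.348469
width = 23.4906 / 7.348469 ≈ 3.196666

3.1967


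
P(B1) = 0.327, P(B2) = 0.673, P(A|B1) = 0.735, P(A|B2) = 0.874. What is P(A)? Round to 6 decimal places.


P(A) = P(A|B1)*P(B1) + P(A|B2)*P(B2)
P(A|B1)*P(B1) = 0.735 * 0.327 = 0.240345
P(A|B2)*P(B2) = 0.874 * 0.673 = 0.588202
P(A) = 0.240345 + 0.588202 = 0.828547

0.828547


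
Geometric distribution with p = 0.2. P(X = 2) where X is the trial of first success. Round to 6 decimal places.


P = (1-p)^(k-1) * p
(1-p)^(k-1) = 0.8^1 = 0.8
P = 0.8 * 0.2 = 0.16

0.160000


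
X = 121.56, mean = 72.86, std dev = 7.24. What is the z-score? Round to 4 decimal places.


z = (X - mu) / sigma
X - mu = 121.56 - 72.86 = 48.7
z = 48.7 / 7.24 = 2435/362 ≈ 6.726519

6.7265


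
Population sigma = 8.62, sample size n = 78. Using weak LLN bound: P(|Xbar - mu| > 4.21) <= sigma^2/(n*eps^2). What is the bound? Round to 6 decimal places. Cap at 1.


bound = min(1, sigma^2/(n*eps^2))
sigma^2 = 8.62^2 = 74.3044
n*eps^2 = 78 * 4.21^2 = 78 * 17.7241 = 1382.4798
sigma^2/(n*eps^2) = 74.3044 / 1382.4798 ≈ 0.05374719

0.053747


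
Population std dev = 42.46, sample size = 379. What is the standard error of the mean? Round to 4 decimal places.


SE = sigma / sqrt(n)
sqrt(379) ≈ 19.467922
SE = 42.46 / 19.467922 ≈ 2.181024

2.1810


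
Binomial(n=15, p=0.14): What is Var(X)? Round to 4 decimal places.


Var = n*p*(1-p) = 15 * 0.14 * 0.86 = 1.806

1.8060


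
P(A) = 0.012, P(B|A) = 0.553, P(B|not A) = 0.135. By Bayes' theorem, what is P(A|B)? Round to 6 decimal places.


P(A|B) = P(B|A)*P(A) / P(B), P(B) = P(B|A)*P(A) + P(B|not A)*P(not A)
P(B|A)*P(A) = 0.553 * 0.012 = 0.006636
P(B|not A)*P(not A) = 0.135 * 0.988 = 0.13338
P(B) = 0.006636 + 0.13338 = 0.140016
P(A|B) = 0.006636 / 0.140016 ≈ 0.04739458

0.047395


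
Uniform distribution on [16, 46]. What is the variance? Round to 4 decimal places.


Var = (b-a)^2 / 12
(b-a)^2 = (46 - 16)^2 = 900
Var = 900/12 = 75

75.0000


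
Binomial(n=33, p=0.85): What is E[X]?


E[X] = n*p = 33 * 0.85 = 28.05

28.05


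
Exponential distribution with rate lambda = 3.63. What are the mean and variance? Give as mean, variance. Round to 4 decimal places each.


mean = 1/lam, var = 1/lam^2
mean = 1 / 3.63 = 100/363 ≈ 0.275482
lam^2 = 3.63^2 = 13.1769
var = 1 / 13.1769 ≈ 0.075890

0.2755, 0.0759


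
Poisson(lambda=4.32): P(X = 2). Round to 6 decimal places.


P = e^(-lam) * lam^k / k!
e^(-4.32) ≈ 0.01329988
lam^k = 4.32^2 = 18.6624
k! = 2! = 2
P = 0.01329988 * 18.6624 / 2 ≈ 0.124104

0.124104


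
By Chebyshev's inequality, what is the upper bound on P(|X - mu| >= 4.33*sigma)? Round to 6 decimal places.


P <= 1/k^2
k^2 = 4.33^2 = 18.7489
1/k^2 = 1 / 18.7489 ≈ 0.05333646

0.053336


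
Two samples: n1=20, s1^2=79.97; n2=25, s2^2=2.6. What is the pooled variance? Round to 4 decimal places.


sp^2 = ((n1-1)*s1^2 + (n2-1)*s2^2)/(n1+n2-2)
(n1-1)*s1^2 = 19 * 79.97 = 1519.43
(n2-1)*s2^2 = 24 * 2.6 = 62.4
numerator = 1519.43 + 62.4 = 1581.83
n1+n2-2 = 43
sp^2 = 1581.83 / 43 = 158183/4300 ≈ 36.786744

36.7867


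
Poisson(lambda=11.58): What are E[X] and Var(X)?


E[X] = Var(X) = lambda = 11.58

11.58, 11.58


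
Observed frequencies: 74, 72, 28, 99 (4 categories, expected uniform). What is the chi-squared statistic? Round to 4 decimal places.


chi2 = sum((O-E)^2/E), E = total/4
total = 273, E = 273/4 = 68.25
(74 - 68.25)^2 / 68.25 = 33.0625 / 68.25 = 529/1092 ≈ 0.484432
(72 - 68.25)^2 / 68.25 = 14.0625 / 68.25 = 75/364 ≈ 0.206044
(28 - 68.25)^2 / 68.25 = 1620.0625 / 68.25 = 3703/156 ≈ 23.737179
(99 - 68.25)^2 / 68.25 = 945.5625 / 68.25 = 5043/364 ≈ 13.854396
chi2 = 1493/39 ≈ 38.282051

38.2821


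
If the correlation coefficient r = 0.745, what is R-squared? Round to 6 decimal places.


R^2 = r^2 = (0.745)^2 = 0.555025

0.555025


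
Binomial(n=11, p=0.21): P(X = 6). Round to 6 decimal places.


P = C(n,k) * p^k * (1-p)^(n-k)
C(11,6) = 462
p^k = 0.21^6 ≈ 0.00008576612
(1-p)^(n-k) = 0.79^5 ≈ 0.3077056
P = 462 * 0.00008576612 * 0.3077056 ≈ 0.012193

0.012193


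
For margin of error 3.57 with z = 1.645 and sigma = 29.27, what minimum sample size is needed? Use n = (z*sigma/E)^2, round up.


z*sigma/E = 1.645 * 29.27 / 3.57 ≈ 13.487157
(z*sigma/E)^2 ≈ 181.903400
round up: n = 182

182


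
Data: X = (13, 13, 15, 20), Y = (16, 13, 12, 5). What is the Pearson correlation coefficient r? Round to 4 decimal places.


r = sum((xi-xbar)(yi-ybar)) / sqrt(sum((xi-xbar)^2) * sum((yi-ybar)^2))
n = 4, xbar = 61/4 = 15.25, ybar = 46/4 = 11.5
Sxy = sum((xi-xbar)(yi-ybar)) = -44.5
Sxx = sum((xi-xbar)^2) = 32.75
Syy = sum((yi-ybar)^2) = 65
sqrt(Sxx*Syy) ≈ 46.138379
r = Sxy / sqrt(Sxx*Syy) = -44.5 / 46.138379 ≈ -0.964490

-0.9645


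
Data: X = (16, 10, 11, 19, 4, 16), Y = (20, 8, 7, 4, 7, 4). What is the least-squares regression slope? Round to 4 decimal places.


b = sum((xi-xbar)(yi-ybar)) / sum((xi-xbar)^2)
n = 6, xbar = 76/6 = 38/3 ≈ 12.666667, ybar = 50/6 = 25/3 ≈ 8.333333
Sxy = sum((xi-xbar)(yi-ybar)) = 35/3 ≈ 11.666667
Sxx = sum((xi-xbar)^2) = 442/3 ≈ 147.333333
b = Sxy / Sxx = 35/442 ≈ 0.079186

0.0792


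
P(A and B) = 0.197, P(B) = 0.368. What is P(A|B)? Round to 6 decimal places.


P(A|B) = P(A and B) / P(B) = 0.197 / 0.368 = 197/368 ≈ 0.53532609

0.535326


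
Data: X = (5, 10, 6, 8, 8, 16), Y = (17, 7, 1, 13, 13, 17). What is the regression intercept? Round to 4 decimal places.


a = ybar - b*xbar, where b = sum((xi-xbar)(yi-ybar)) / sum((xi-xbar)^2)
n = 6, xbar = 53/6 ≈ 8.833333, ybar = 68/6 = 34/3 ≈ 11.333333
Sxy = sum((xi-xbar)(yi-ybar)) = 121/3 ≈ 40.333333
Sxx = sum((xi-xbar)^2) = 461/6 ≈ 76.833333
b = Sxy / Sxx = 242/461 ≈ 0.524946
a = 11.333333 - 0.524946 * 8.833333 = 3087/461 ≈ 6.696312

6.6963


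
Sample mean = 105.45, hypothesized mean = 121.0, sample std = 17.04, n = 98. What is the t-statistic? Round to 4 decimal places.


t = (xbar - mu0) / (s/sqrt(n))
xbar - mu0 = 105.45 - 121.0 = -15.55
sqrt(98) ≈ 9.89949494
s/sqrt(n) = 17.04 / 9.89949494 ≈ 1.72129994
t = -15.55 / 1.72129994 ≈ -9.033870

-9.0339


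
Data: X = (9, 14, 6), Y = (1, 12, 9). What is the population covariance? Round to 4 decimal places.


Cov = (1/n)*sum((xi-xbar)(yi-ybar))
n = 3, xbar = 29/3 ≈ 9.666667, ybar = 22/3 ≈ 7.333333
sum((xi-xbar)(yi-ybar)) = 55/3 ≈ 18.333333
Cov = 18.333333 / 3 = 55/9 ≈ 6.111111

6.1111


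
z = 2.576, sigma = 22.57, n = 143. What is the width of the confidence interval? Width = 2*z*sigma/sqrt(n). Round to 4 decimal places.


width = 2*z*sigma/sqrt(n)
2*z*sigma = 2 * 2.576 * 22.57 = 116.28064
sqrt(143) ≈ 11.958261
width = 116.28064 / 11.958261 ≈ 9.723876

9.7239


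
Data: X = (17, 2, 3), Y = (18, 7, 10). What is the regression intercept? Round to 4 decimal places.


a = ybar - b*xbar, where b = sum((xi-xbar)(yi-ybar)) / sum((xi-xbar)^2)
n = 3, xbar = 22/3 ≈ 7.333333, ybar = 35/3 ≈ 11.666667
Sxy = sum((xi-xbar)(yi-ybar)) = 280/3 ≈ 93.333333
Sxx = sum((xi-xbar)^2) = 422/3 ≈ 140.666667
b = Sxy / Sxx = 140/211 ≈ 0.663507
a = 11.666667 - 0.663507 * 7.333333 = 1435/211 ≈ 6.800948

6.8009


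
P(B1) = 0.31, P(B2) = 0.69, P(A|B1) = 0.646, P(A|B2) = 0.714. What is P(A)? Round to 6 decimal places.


P(A) = P(A|B1)*P(B1) + P(A|B2)*P(B2)
P(A|B1)*P(B1) = 0.646 * 0.31 = 0.20026
P(A|B2)*P(B2) = 0.714 * 0.69 = 0.49266
P(A) = 0.20026 + 0.49266 = 0.69292

0.692920


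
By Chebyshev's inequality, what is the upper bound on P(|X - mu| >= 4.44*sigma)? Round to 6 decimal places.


P <= 1/k^2
k^2 = 4.44^2 = 19.7136
1/k^2 = 1 / 19.7136 ≈ 0.05072640

0.050726


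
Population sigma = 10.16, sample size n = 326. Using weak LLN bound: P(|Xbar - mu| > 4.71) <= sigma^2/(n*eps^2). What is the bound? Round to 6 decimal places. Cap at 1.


bound = min(1, sigma^2/(n*eps^2))
sigma^2 = 10.16^2 = 103.2256
n*eps^2 = 326 * 4.71^2 = 326 * 22.1841 = 7232.0166
sigma^2/(n*eps^2) = 103.2256 / 7232.0166 ≈ 0.01427342

0.014273


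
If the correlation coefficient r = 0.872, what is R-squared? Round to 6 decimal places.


R^2 = r^2 = (0.872)^2 = 0.760384

0.760384


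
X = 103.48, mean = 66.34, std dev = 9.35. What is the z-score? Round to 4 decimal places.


z = (X - mu) / sigma
X - mu = 103.48 - 66.34 = 37.14
z = 37.14 / 9.35 = 3714/935 ≈ 3.972193

3.9722


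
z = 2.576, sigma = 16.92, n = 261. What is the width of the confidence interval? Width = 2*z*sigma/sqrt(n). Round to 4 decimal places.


width = 2*z*sigma/sqrt(n)
2*z*sigma = 2 * 2.576 * 16.92 = 87.17184
sqrt(261) ≈ 16.155494
width = 87.17184 / 16.155494 ≈ 5.395801

5.3958


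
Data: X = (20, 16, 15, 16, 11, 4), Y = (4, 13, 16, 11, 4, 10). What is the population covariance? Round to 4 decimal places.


Cov = (1/n)*sum((xi-xbar)(yi-ybar))
n = 6, xbar = 82/6 = 41/3 ≈ 13.666667, ybar = 58/6 = 29/3 ≈ 9.666667
sum((xi-xbar)(yi-ybar)) = -14/3 ≈ -4.666667
Cov = -4.666667 / 6 = -7/9 ≈ -0.777778

-0.7778


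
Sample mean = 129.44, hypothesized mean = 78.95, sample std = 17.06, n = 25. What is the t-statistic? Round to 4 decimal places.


t = (xbar - mu0) / (s/sqrt(n))
xbar - mu0 = 129.44 - 78.95 = 50.49
sqrt(25) = 5
s/sqrt(n) = 17.06 / 5 = 3.412
t = 50.49 / 3.412 = 25245/1706 ≈ 14.797773

14.7978


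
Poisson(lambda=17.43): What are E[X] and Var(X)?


E[X] = Var(X) = lambda = 17.43

17.43, 17.43


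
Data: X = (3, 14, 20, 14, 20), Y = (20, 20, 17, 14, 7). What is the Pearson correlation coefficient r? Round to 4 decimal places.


r = sum((xi-xbar)(yi-ybar)) / sqrt(sum((xi-xbar)^2) * sum((yi-ybar)^2))
n = 5, xbar = 71/5 = 14.2, ybar = 78/5 = 15.6
Sxy = sum((xi-xbar)(yi-ybar)) = -91.6
Sxx = sum((xi-xbar)^2) = 192.8
Syy = sum((yi-ybar)^2) = 117.2
sqrt(Sxx*Syy) ≈ 150.320192
r = Sxy / sqrt(Sxx*Syy) = -91.6 / 150.320192 ≈ -0.609366

-0.6094


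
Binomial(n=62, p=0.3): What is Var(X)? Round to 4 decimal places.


Var = n*p*(1-p) = 62 * 0.3 * 0.7 = 13.02

13.0200


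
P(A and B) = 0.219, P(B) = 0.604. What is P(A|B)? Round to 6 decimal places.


P(A|B) = P(A and B) / P(B) = 0.219 / 0.604 = 219/604 ≈ 0.36258278

0.362583


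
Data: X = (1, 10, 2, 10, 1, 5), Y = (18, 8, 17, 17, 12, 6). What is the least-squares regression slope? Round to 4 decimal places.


b = sum((xi-xbar)(yi-ybar)) / sum((xi-xbar)^2)
n = 6, xbar = 29/6 ≈ 4.833333, ybar = 78/6 = 13
Sxy = sum((xi-xbar)(yi-ybar)) = -33
Sxx = sum((xi-xbar)^2) = 545/6 ≈ 90.833333
b = Sxy / Sxx = -198/545 ≈ -0.363303

-0.3633


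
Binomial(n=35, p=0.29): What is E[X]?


E[X] = n*p = 35 * 0.29 = 10.15

10.15


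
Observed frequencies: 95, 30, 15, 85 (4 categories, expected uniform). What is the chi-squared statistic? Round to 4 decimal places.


chi2 = sum((O-E)^2/E), E = total/4
total = 225, E = 225/4 = 56.25
(95 - 56.25)^2 / 56.25 = 1501.5625 / 56.25 = 961/36 ≈ 26.694444
(30 - 56.25)^2 / 56.25 = 689.0625 / 56.25 = 12.25
(15 - 56.25)^2 / 56.25 = 1701.5625 / 56.25 = 30.25
(85 - 56.25)^2 / 56.25 = 826.5625 / 56.25 = 529/36 ≈ 14.694444
chi2 = 755/9 ≈ 83.888889

83.8889


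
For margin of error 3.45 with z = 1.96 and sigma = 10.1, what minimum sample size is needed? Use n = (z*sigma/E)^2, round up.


z*sigma/E = 1.96 * 10.1 / 3.45 = 9898/1725 ≈ 5.737971
(z*sigma/E)^2 ≈ 32.924311
round up: n = 33

33


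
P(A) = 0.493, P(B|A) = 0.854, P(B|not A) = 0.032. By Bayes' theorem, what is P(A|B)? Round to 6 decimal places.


P(A|B) = P(B|A)*P(A) / P(B), P(B) = P(B|A)*P(A) + P(B|not A)*P(not A)
P(B|A)*P(A) = 0.854 * 0.493 = 0.421022
P(B|not A)*P(not A) = 0.032 * 0.507 = 0.016224
P(B) = 0.421022 + 0.016224 = 0.437246
P(A|B) = 0.421022 / 0.437246 ≈ 0.96289503

0.962895


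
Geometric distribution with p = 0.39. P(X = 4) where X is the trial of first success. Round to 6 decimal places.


P = (1-p)^(k-1) * p
(1-p)^(k-1) = 0.61^3 = 0.226981
P = 0.226981 * 0.39 = 0.08852259

0.088523


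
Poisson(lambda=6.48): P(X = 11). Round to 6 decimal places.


P = e^(-lam) * lam^k / k!
e^(-6.48) ≈ 0.001533811
lam^k = 6.48^11 ≈ 845911763.786205
k! = 11! = 39916800
P = 0.001533811 * 845911763.786205 / 39916800 ≈ 0.032504

0.032504


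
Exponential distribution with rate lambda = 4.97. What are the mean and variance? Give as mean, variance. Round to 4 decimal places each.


mean = 1/lam, var = 1/lam^2
mean = 1 / 4.97 = 100/497 ≈ 0.201207
lam^2 = 4.97^2 = 24.7009
var = 1 / 24.7009 ≈ 0.040484

0.2012, 0.0405


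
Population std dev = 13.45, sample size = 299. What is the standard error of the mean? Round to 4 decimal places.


SE = sigma / sqrt(n)
sqrt(299) ≈ 17.291616
SE = 13.45 / 17.291616 ≈ 0.777834

0.7778


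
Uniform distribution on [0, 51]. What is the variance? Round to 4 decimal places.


Var = (b-a)^2 / 12
(b-a)^2 = (51 - 0)^2 = 2601
Var = 2601/12 = 216.75

216.7500


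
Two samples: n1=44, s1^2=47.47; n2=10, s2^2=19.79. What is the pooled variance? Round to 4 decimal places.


sp^2 = ((n1-1)*s1^2 + (n2-1)*s2^2)/(n1+n2-2)
(n1-1)*s1^2 = 43 * 47.47 = 2041.21
(n2-1)*s2^2 = 9 * 19.79 = 178.11
numerator = 2041.21 + 178.11 = 2219.32
n1+n2-2 = 52
sp^2 = 2219.32 / 52 = 55483/1300 ≈ 42.679231

42.6792


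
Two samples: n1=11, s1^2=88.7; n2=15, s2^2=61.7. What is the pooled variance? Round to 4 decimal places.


sp^2 = ((n1-1)*s1^2 + (n2-1)*s2^2)/(n1+n2-2)
(n1-1)*s1^2 = 10 * 88.7 = 887
(n2-1)*s2^2 = 14 * 61.7 = 863.8
numerator = 887 + 863.8 = 1750.8
n1+n2-2 = 24
sp^2 = 1750.8 / 24 = 72.95

72.9500


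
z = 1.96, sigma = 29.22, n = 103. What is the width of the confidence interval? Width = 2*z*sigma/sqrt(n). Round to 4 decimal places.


width = 2*z*sigma/sqrt(n)
2*z*sigma = 2 * 1.96 * 29.22 = 114.5424
sqrt(103) ≈ 10.148892
width = 114.5424 / 10.148892 ≈ 11.286198

11.2862


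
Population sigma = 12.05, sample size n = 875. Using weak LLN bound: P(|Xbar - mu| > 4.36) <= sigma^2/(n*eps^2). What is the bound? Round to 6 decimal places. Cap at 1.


bound = min(1, sigma^2/(n*eps^2))
sigma^2 = 12.05^2 = 145.2025
n*eps^2 = 875 * 4.36^2 = 875 * 19.0096 = 16633.4
sigma^2/(n*eps^2) = 145.2025 / 16633.4 ≈ 0.00872957

0.008730


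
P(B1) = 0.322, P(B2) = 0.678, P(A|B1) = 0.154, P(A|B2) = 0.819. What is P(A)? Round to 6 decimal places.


P(A) = P(A|B1)*P(B1) + P(A|B2)*P(B2)
P(A|B1)*P(B1) = 0.154 * 0.322 = 0.049588
P(A|B2)*P(B2) = 0.819 * 0.678 = 0.555282
P(A) = 0.049588 + 0.555282 = 0.60487

0.604870


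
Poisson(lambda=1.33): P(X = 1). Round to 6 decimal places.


P = e^(-lam) * lam^k / k!
e^(-1.33) ≈ 0.2644773
lam^k = 1.33^1 = 1.33
k! = 1! = 1
P = 0.2644773 * 1.33 / 1 ≈ 0.351755

0.351755


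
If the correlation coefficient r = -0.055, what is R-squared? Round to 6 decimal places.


R^2 = r^2 = (-0.055)^2 = 0.003025

0.003025


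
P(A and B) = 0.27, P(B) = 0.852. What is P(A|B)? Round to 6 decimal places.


P(A|B) = P(A and B) / P(B) = 0.27 / 0.852 = 45/142 ≈ 0.31690141

0.316901


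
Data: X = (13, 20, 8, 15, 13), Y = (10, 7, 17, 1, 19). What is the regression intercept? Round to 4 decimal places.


a = ybar - b*xbar, where b = sum((xi-xbar)(yi-ybar)) / sum((xi-xbar)^2)
n = 5, xbar = 69/5 = 13.8, ybar = 54/5 = 10.8
Sxy = sum((xi-xbar)(yi-ybar)) = -77.2
Sxx = sum((xi-xbar)^2) = 74.8
b = Sxy / Sxx = -193/187 ≈ -1.032086
a = 10.8 - (-1.032086) * 13.8 = 4683/187 ≈ 25.042781

25.0428


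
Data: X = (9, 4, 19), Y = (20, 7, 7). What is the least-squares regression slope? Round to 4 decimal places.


b = sum((xi-xbar)(yi-ybar)) / sum((xi-xbar)^2)
n = 3, xbar = 32/3 ≈ 10.666667, ybar = 34/3 ≈ 11.333333
Sxy = sum((xi-xbar)(yi-ybar)) = -65/3 ≈ -21.666667
Sxx = sum((xi-xbar)^2) = 350/3 ≈ 116.666667
b = Sxy / Sxx = -13/70 ≈ -0.185714

-0.1857


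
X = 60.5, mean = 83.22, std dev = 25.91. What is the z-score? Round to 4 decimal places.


z = (X - mu) / sigma
X - mu = 60.5 - 83.22 = -22.72
z = -22.72 / 25.91 = -2272/2591 ≈ -0.876882

-0.8769


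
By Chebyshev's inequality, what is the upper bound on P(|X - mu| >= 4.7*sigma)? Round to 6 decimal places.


P <= 1/k^2
k^2 = 4.7^2 = 22.09
1/k^2 = 1 / 22.09 = 100/2209 ≈ 0.04526935

0.045269


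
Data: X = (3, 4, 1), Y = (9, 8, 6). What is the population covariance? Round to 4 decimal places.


Cov = (1/n)*sum((xi-xbar)(yi-ybar))
n = 3, xbar = 8/3 ≈ 2.666667, ybar = 23/3 ≈ 7.666667
sum((xi-xbar)(yi-ybar)) = 11/3 ≈ 3.666667
Cov = 3.666667 / 3 = 11/9 ≈ 1.222222

1.2222


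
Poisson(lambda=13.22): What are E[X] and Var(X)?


E[X] = Var(X) = lambda = 13.22

13.22, 13.22


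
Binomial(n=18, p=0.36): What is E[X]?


E[X] = n*p = 18 * 0.36 = 6.48

6.48


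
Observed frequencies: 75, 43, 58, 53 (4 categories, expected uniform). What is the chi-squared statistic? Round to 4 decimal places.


chi2 = sum((O-E)^2/E), E = total/4
total = 229, E = 229/4 = 57.25
(75 - 57.25)^2 / 57.25 = 315.0625 / 57.25 = 5041/916 ≈ 5.503275
(43 - 57.25)^2 / 57.25 = 203.0625 / 57.25 = 3249/916 ≈ 3.546943
(58 - 57.25)^2 / 57.25 = 0.5625 / 57.25 = 9/916 ≈ 0.009825
(53 - 57.25)^2 / 57.25 = 18.0625 / 57.25 = 289/916 ≈ 0.315502
chi2 = 2147/229 ≈ 9.375546

9.3755


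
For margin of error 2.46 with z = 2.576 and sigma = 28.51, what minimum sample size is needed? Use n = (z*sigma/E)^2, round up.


z*sigma/E = 2.576 * 28.51 / 2.46 ≈ 29.854374
(z*sigma/E)^2 ≈ 891.283646
round up: n = 892

892


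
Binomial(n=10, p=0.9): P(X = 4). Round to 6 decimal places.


P = C(n,k) * p^k * (1-p)^(n-k)
C(10,4) = 210
p^k = 0.9^4 = 0.6561
(1-p)^(n-k) = 0.1^6 = 0.000001
P = 210 * 0.6561 * 0.000001 ≈ 0.000138

0.000138


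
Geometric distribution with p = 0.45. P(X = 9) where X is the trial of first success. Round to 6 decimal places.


P = (1-p)^(k-1) * p
(1-p)^(k-1) = 0.55^8 ≈ 0.008373394
P = 0.008373394 * 0.45 ≈ 0.003768027

0.003768


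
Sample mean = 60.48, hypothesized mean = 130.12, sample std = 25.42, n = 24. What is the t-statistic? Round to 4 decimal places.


t = (xbar - mu0) / (s/sqrt(n))
xbar - mu0 = 60.48 - 130.12 = -69.64
sqrt(24) ≈ 4.89897949
s/sqrt(n) = 25.42 / 4.89897949 ≈ 5.18883577
t = -69.64 / 5.18883577 ≈ -13.421122

-13.4211


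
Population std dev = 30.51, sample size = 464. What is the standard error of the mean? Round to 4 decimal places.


SE = sigma / sqrt(n)
sqrt(464) ≈ 21.540659
SE = 30.51 / 21.540659 ≈ 1.416391

1.4164


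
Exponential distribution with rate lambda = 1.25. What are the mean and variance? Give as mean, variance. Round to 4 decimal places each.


mean = 1/lam, var = 1/lam^2
mean = 1 / 1.25 = 0.8
lam^2 = 1.25^2 = 1.5625
var = 1 / 1.5625 = 0.64

0.8000, 0.6400


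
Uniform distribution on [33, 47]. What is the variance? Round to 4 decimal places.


Var = (b-a)^2 / 12
(b-a)^2 = (47 - 33)^2 = 196
Var = 196/12 ≈ 16.333333

16.3333


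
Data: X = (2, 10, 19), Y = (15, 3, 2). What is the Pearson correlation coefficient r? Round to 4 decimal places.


r = sum((xi-xbar)(yi-ybar)) / sqrt(sum((xi-xbar)^2) * sum((yi-ybar)^2))
n = 3, xbar = 31/3 ≈ 10.333333, ybar = 20/3 ≈ 6.666667
Sxy = sum((xi-xbar)(yi-ybar)) = -326/3 ≈ -108.666667
Sxx = sum((xi-xbar)^2) = 434/3 ≈ 144.666667
Syy = sum((yi-ybar)^2) = 314/3 ≈ 104.666667
sqrt(Sxx*Syy) ≈ 123.051931
r = Sxy / sqrt(Sxx*Syy) = -108.666667 / 123.051931 ≈ -0.883096

-0.8831


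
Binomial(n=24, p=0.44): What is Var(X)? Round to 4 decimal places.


Var = n*p*(1-p) = 24 * 0.44 * 0.56 = 5.9136

5.9136


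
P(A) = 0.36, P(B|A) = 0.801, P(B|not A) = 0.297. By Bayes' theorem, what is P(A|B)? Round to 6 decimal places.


P(A|B) = P(B|A)*P(A) / P(B), P(B) = P(B|A)*P(A) + P(B|not A)*P(not A)
P(B|A)*P(A) = 0.801 * 0.36 = 0.28836
P(B|not A)*P(not A) = 0.297 * 0.64 = 0.19008
P(B) = 0.28836 + 0.19008 = 0.47844
P(A|B) = 0.28836 / 0.47844 = 267/443 ≈ 0.60270880

0.602709


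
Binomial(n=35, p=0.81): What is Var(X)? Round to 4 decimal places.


Var = n*p*(1-p) = 35 * 0.81 * 0.19 = 5.3865

5.3865


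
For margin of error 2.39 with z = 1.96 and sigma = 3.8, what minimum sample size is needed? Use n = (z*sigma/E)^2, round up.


z*sigma/E = 1.96 * 3.8 / 2.39 = 3724/1195 ≈ 3.116318
(z*sigma/E)^2 ≈ 9.711438
round up: n = 10

10


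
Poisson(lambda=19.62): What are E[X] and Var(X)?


E[X] = Var(X) = lambda = 19.62

19.62, 19.62


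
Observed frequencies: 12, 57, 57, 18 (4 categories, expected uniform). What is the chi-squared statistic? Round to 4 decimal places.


chi2 = sum((O-E)^2/E), E = total/4
total = 144, E = 144/4 = 36
(12 - 36)^2 / 36 = 576 / 36 = 16
(57 - 36)^2 / 36 = 441 / 36 = 12.25
(57 - 36)^2 / 36 = 441 / 36 = 12.25
(18 - 36)^2 / 36 = 324 / 36 = 9
chi2 = 49.5

49.5000


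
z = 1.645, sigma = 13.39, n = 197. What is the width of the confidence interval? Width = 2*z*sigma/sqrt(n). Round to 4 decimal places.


width = 2*z*sigma/sqrt(n)
2*z*sigma = 2 * 1.645 * 13.39 = 44.0531
sqrt(197) ≈ 14.035669
width = 44.0531 / 14.035669 ≈ 3.138653

3.1387


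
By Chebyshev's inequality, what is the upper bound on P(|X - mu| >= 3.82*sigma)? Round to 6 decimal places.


P <= 1/k^2
k^2 = 3.82^2 = 14.5924
1/k^2 = 1 / 14.5924 ≈ 0.06852882

0.068529


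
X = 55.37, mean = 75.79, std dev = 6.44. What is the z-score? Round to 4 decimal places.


z = (X - mu) / sigma
X - mu = 55.37 - 75.79 = -20.42
z = -20.42 / 6.44 = -1021/322 ≈ -3.170807

-3.1708


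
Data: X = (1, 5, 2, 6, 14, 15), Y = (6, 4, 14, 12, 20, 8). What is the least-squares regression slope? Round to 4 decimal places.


b = sum((xi-xbar)(yi-ybar)) / sum((xi-xbar)^2)
n = 6, xbar = 43/6 ≈ 7.166667, ybar = 64/6 = 32/3 ≈ 10.666667
Sxy = sum((xi-xbar)(yi-ybar)) = 202/3 ≈ 67.333333
Sxx = sum((xi-xbar)^2) = 1073/6 ≈ 178.833333
b = Sxy / Sxx = 404/1073 ≈ 0.376514

0.3765


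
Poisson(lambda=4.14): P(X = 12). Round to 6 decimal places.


P = e^(-lam) * lam^k / k!
e^(-4.14) ≈ 0.01592285
lam^k = 4.14^12 ≈ 25351525.255130
k! = 12! = 479001600
P = 0.01592285 * 25351525.255130 / 479001600 ≈ 0.000843

0.000843


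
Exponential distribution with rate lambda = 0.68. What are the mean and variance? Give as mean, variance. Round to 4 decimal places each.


mean = 1/lam, var = 1/lam^2
mean = 1 / 0.68 = 25/17 ≈ 1.470588
lam^2 = 0.68^2 = 0.4624
var = 1 / 0.4624 = 625/289 ≈ 2.162630

1.4706, 2.1626


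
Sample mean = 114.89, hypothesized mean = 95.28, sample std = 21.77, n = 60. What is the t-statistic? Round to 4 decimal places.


t = (xbar - mu0) / (s/sqrt(n))
xbar - mu0 = 114.89 - 95.28 = 19.61
sqrt(60) ≈ 7.74596669
s/sqrt(n) = 21.77 / 7.74596669 ≈ 2.81049491
t = 19.61 / 2.81049491 ≈ 6.977419

6.9774


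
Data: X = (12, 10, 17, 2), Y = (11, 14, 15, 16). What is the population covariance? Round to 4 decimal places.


Cov = (1/n)*sum((xi-xbar)(yi-ybar))
n = 4, xbar = 41/4 = 10.25, ybar = 56/4 = 14
sum((xi-xbar)(yi-ybar)) = -15
Cov = -15 / 4 = -3.75

-3.7500


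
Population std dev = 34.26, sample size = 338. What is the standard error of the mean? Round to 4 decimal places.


SE = sigma / sqrt(n)
sqrt(338) ≈ 18.384776
SE = 34.26 / 18.384776 ≈ 1.863498

1.8635


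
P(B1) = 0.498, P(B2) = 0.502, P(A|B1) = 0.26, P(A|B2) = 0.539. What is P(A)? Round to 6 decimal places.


P(A) = P(A|B1)*P(B1) + P(A|B2)*P(B2)
P(A|B1)*P(B1) = 0.26 * 0.498 = 0.12948
P(A|B2)*P(B2) = 0.539 * 0.502 = 0.270578
P(A) = 0.12948 + 0.270578 = 0.400058

0.400058


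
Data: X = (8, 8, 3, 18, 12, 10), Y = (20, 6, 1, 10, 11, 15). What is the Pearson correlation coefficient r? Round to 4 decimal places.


r = sum((xi-xbar)(yi-ybar)) / sqrt(sum((xi-xbar)^2) * sum((yi-ybar)^2))
n = 6, xbar = 59/6 ≈ 9.833333, ybar = 63/6 = 10.5
Sxy = sum((xi-xbar)(yi-ybar)) = 53.5
Sxx = sum((xi-xbar)^2) = 749/6 ≈ 124.833333
Syy = sum((yi-ybar)^2) = 221.5
sqrt(Sxx*Syy) ≈ 166.284646
r = Sxy / sqrt(Sxx*Syy) = 53.5 / 166.284646 ≈ 0.321737

0.3217


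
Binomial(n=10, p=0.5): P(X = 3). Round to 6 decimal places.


P = C(n,k) * p^k * (1-p)^(n-k)
C(10,3) = 120
p^k = 0.5^3 = 0.125
(1-p)^(n-k) = 0.5^7 = 0.0078125
P = 120 * 0.125 * 0.0078125 = 15/128 ≈ 0.117188

0.117188


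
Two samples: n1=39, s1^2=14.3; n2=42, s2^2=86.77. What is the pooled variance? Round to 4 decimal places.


sp^2 = ((n1-1)*s1^2 + (n2-1)*s2^2)/(n1+n2-2)
(n1-1)*s1^2 = 38 * 14.3 = 543.4
(n2-1)*s2^2 = 41 * 86.77 = 3557.57
numerator = 543.4 + 3557.57 = 4100.97
n1+n2-2 = 79
sp^2 = 4100.97 / 79 = 410097/7900 ≈ 51.911013

51.9110


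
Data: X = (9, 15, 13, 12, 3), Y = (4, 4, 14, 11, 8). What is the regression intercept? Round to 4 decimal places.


a = ybar - b*xbar, where b = sum((xi-xbar)(yi-ybar)) / sum((xi-xbar)^2)
n = 5, xbar = 52/5 = 10.4, ybar = 41/5 = 8.2
Sxy = sum((xi-xbar)(yi-ybar)) = 7.6
Sxx = sum((xi-xbar)^2) = 87.2
b = Sxy / Sxx = 19/218 ≈ 0.087156
a = 8.2 - 0.087156 * 10.4 = 795/109 ≈ 7.293578

7.2936


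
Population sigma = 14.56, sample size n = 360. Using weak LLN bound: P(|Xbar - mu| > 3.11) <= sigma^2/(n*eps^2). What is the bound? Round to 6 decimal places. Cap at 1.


bound = min(1, sigma^2/(n*eps^2))
sigma^2 = 14.56^2 = 211.9936
n*eps^2 = 360 * 3.11^2 = 360 * 9.6721 = 3481.956
sigma^2/(n*eps^2) = 211.9936 / 3481.956 ≈ 0.06088348

0.060883


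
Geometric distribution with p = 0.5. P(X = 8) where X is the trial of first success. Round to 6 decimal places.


P = (1-p)^(k-1) * p
(1-p)^(k-1) = 0.5^7 = 0.0078125
P = 0.0078125 * 0.5 = 0.00390625

0.003906


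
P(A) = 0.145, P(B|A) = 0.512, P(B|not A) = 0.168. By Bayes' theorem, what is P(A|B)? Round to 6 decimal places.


P(A|B) = P(B|A)*P(A) / P(B), P(B) = P(B|A)*P(A) + P(B|not A)*P(not A)
P(B|A)*P(A) = 0.512 * 0.145 = 0.07424
P(B|not A)*P(not A) = 0.168 * 0.855 = 0.14364
P(B) = 0.07424 + 0.14364 = 0.21788
P(A|B) = 0.07424 / 0.21788 = 1856/5447 ≈ 0.34073802

0.340738


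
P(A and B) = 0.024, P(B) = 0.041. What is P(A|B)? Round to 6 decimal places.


P(A|B) = P(A and B) / P(B) = 0.024 / 0.041 = 24/41 ≈ 0.58536585

0.585366


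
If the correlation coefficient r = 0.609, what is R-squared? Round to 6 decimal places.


R^2 = r^2 = (0.609)^2 = 0.370881

0.370881


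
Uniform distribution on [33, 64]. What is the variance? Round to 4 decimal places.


Var = (b-a)^2 / 12
(b-a)^2 = (64 - 33)^2 = 961
Var = 961/12 ≈ 80.083333

80.0833


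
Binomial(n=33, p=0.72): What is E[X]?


E[X] = n*p = 33 * 0.72 = 23.76

23.76


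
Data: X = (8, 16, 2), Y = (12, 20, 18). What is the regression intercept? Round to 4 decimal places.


a = ybar - b*xbar, where b = sum((xi-xbar)(yi-ybar)) / sum((xi-xbar)^2)
n = 3, xbar = 26/3 ≈ 8.666667, ybar = 50/3 ≈ 16.666667
Sxy = sum((xi-xbar)(yi-ybar)) = 56/3 ≈ 18.666667
Sxx = sum((xi-xbar)^2) = 296/3 ≈ 98.666667
b = Sxy / Sxx = 7/37 ≈ 0.189189
a = 16.666667 - 0.189189 * 8.666667 = 556/37 ≈ 15.027027

15.0270


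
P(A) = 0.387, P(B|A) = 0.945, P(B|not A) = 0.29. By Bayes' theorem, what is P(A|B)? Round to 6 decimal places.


P(A|B) = P(B|A)*P(A) / P(B), P(B) = P(B|A)*P(A) + P(B|not A)*P(not A)
P(B|A)*P(A) = 0.945 * 0.387 = 0.365715
P(B|not A)*P(not A) = 0.29 * 0.613 = 0.17777
P(B) = 0.365715 + 0.17777 = 0.543485
P(A|B) = 0.365715 / 0.543485 ≈ 0.67290726

0.672907


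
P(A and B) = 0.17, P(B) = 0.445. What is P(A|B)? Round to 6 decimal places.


P(A|B) = P(A and B) / P(B) = 0.17 / 0.445 = 34/89 ≈ 0.38202247

0.382022


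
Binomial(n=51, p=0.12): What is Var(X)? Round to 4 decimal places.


Var = n*p*(1-p) = 51 * 0.12 * 0.88 = 5.3856

5.3856


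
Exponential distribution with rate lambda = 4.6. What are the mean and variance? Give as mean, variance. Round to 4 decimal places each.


mean = 1/lam, var = 1/lam^2
mean = 1 / 4.6 = 5/23 ≈ 0.217391
lam^2 = 4.6^2 = 21.16
var = 1 / 21.16 = 25/529 ≈ 0.047259

0.2174, 0.0473


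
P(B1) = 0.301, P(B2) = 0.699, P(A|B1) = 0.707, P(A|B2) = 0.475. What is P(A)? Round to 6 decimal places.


P(A) = P(A|B1)*P(B1) + P(A|B2)*P(B2)
P(A|B1)*P(B1) = 0.707 * 0.301 = 0.212807
P(A|B2)*P(B2) = 0.475 * 0.699 = 0.332025
P(A) = 0.212807 + 0.332025 = 0.544832

0.544832


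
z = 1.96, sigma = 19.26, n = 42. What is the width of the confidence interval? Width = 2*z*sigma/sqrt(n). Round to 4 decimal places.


width = 2*z*sigma/sqrt(n)
2*z*sigma = 2 * 1.96 * 19.26 = 75.4992
sqrt(42) ≈ 6.480741
width = 75.4992 / 6.480741 ≈ 11.649779

11.6498


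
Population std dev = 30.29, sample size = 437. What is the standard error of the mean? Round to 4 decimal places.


SE = sigma / sqrt(n)
sqrt(437) ≈ 20.904545
SE = 30.29 / 20.904545 ≈ 1.448967

1.4490


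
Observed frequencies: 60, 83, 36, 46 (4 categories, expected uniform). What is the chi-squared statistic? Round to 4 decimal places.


chi2 = sum((O-E)^2/E), E = total/4
total = 225, E = 225/4 = 56.25
(60 - 56.25)^2 / 56.25 = 14.0625 / 56.25 = 0.25
(83 - 56.25)^2 / 56.25 = 715.5625 / 56.25 = 11449/900 ≈ 12.721111
(36 - 56.25)^2 / 56.25 = 410.0625 / 56.25 = 7.29
(46 - 56.25)^2 / 56.25 = 105.0625 / 56.25 = 1681/900 ≈ 1.867778
chi2 = 4979/225 ≈ 22.128889

22.1289


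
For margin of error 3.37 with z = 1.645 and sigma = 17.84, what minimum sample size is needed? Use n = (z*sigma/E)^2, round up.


z*sigma/E = 1.645 * 17.84 / 3.37 = 73367/8425 ≈ 8.708249
(z*sigma/E)^2 ≈ 75.833605
round up: n = 76

76


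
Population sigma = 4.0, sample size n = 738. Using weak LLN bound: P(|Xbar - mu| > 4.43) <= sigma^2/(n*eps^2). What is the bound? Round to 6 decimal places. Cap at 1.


bound = min(1, sigma^2/(n*eps^2))
sigma^2 = 4.0^2 = 16
n*eps^2 = 738 * 4.43^2 = 738 * 19.6249 = 14483.1762
sigma^2/(n*eps^2) = 16 / 14483.1762 ≈ 0.00110473

0.001105


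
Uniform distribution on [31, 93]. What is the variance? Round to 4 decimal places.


Var = (b-a)^2 / 12
(b-a)^2 = (93 - 31)^2 = 3844
Var = 3844/12 ≈ 320.333333

320.3333


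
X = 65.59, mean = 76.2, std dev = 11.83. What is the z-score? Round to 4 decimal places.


z = (X - mu) / sigma
X - mu = 65.59 - 76.2 = -10.61
z = -10.61 / 11.83 = -1061/1183 ≈ -0.896872

-0.8969


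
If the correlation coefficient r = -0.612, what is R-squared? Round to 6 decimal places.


R^2 = r^2 = (-0.612)^2 = 0.374544

0.374544


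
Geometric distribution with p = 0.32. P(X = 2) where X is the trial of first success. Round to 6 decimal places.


P = (1-p)^(k-1) * p
(1-p)^(k-1) = 0.68^1 = 0.68
P = 0.68 * 0.32 = 0.2176

0.217600


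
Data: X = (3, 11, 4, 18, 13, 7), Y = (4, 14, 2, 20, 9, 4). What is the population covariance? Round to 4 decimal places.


Cov = (1/n)*sum((xi-xbar)(yi-ybar))
n = 6, xbar = 56/6 = 28/3 ≈ 9.333333, ybar = 53/6 ≈ 8.833333
sum((xi-xbar)(yi-ybar)) = 553/3 ≈ 184.333333
Cov = 184.333333 / 6 = 553/18 ≈ 30.722222

30.7222


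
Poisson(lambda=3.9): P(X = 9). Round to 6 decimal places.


P = e^(-lam) * lam^k / k!
e^(-3.9) ≈ 0.02024191
lam^k = 3.9^9 ≈ 208728.361159
k! = 9! = 362880
P = 0.02024191 * 208728.361159 / 362880 ≈ 0.011643

0.011643


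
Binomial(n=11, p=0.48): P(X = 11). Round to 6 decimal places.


P = C(n,k) * p^k * (1-p)^(n-k)
C(11,11) = 1
p^k = 0.48^11 ≈ 0.0003116403
(1-p)^(n-k) = 0.52^0 = 1
P = 1 * 0.0003116403 * 1 ≈ 0.000312

0.000312


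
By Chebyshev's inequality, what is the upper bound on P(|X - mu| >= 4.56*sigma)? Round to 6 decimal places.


P <= 1/k^2
k^2 = 4.56^2 = 20.7936
1/k^2 = 1 / 20.7936 ≈ 0.04809172

0.048092


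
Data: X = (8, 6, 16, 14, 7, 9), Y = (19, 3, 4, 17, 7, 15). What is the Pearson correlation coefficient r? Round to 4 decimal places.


r = sum((xi-xbar)(yi-ybar)) / sqrt(sum((xi-xbar)^2) * sum((yi-ybar)^2))
n = 6, xbar = 60/6 = 10, ybar = 65/6 ≈ 10.833333
Sxy = sum((xi-xbar)(yi-ybar)) = 6
Sxx = sum((xi-xbar)^2) = 82
Syy = sum((yi-ybar)^2) = 1469/6 ≈ 244.833333
sqrt(Sxx*Syy) ≈ 141.690978
r = Sxy / sqrt(Sxx*Syy) = 6 / 141.690978 ≈ 0.042346

0.0423
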